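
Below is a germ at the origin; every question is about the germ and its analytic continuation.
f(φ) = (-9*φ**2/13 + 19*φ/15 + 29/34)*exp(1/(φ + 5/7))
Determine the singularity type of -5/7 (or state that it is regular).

The exponent 1/(φ - (-5/7)) has a pole at -5/7, so exp(1/(φ - (-5/7))) takes every nonzero value near it: an essential singularity (not a pole of any order).

The point is an essential singularity.


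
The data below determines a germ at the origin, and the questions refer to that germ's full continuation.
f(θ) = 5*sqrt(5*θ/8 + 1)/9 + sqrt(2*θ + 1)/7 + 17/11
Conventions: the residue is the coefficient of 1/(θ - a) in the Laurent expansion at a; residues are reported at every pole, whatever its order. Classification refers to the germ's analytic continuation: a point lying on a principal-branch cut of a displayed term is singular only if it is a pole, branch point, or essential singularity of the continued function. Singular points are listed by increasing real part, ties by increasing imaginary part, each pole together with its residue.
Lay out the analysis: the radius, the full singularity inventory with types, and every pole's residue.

Radius of convergence at 0: 1/2.
At -8/5: an algebraic (square-root) branch point.
At -1/2: an algebraic (square-root) branch point.

Branch term (1/7)*sqrt(1 - θ/(-1/2)): its argument vanishes at θ = -1/2, a square-root branch point, modulus 1/2.
Branch term (5/9)*sqrt(1 - θ/(-8/5)): its argument vanishes at θ = -8/5, a square-root branch point, modulus 8/5.
The radius of convergence is the smallest modulus among the singular points: 1/2.
List the singular points by increasing real part (a conjugate pair: the negative imaginary part first).


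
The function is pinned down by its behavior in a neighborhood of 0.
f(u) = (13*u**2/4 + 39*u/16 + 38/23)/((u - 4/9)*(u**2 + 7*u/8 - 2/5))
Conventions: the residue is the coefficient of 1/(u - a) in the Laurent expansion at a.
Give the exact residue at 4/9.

At the order-1 pole 4/9 set g(u) = (u - (4/9))*f(u) = (13*u**2/4 + 39*u/16 + 38/23)/(u**2 + 7*u/8 - 2/5).
Simple pole: residue = g(a) at a = 4/9, which is 125845/6946.

The residue is 125845/6946.


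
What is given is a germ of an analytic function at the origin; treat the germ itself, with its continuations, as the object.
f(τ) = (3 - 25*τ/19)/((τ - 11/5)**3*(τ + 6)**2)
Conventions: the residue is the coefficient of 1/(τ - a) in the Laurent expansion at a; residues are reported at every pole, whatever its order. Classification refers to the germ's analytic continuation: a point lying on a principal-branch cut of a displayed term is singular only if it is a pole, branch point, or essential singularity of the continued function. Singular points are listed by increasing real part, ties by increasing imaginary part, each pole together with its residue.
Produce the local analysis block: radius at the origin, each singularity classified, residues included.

Denominator factor (τ - 11/5)^3: pole of order 3 at 11/5, modulus 11/5.
Denominator factor (τ + 6)^2: pole of order 2 at -6, modulus 6.
The radius of convergence is the smallest modulus among the singular points: 11/5.
At the order-2 pole -6 set g(τ) = (τ - (-6))^2*f(τ) = (3 - 25*τ/19)/(τ - 11/5)**3.
Order-2 pole: residue = g'(a); g'(-6) = -260000/53689459, so the residue is -260000/53689459.
At the order-3 pole 11/5 set g(τ) = (τ - (11/5))^3*f(τ) = (3 - 25*τ/19)/(τ + 6)**2.
Order-3 pole: residue = g''(a)/2; g''(11/5) = 520000/53689459, so the residue is 260000/53689459.
List the singular points by increasing real part (a conjugate pair: the negative imaginary part first).

Radius of convergence at 0: 11/5.
At -6: a pole of order 2; residue -260000/53689459.
At 11/5: a pole of order 3; residue 260000/53689459.


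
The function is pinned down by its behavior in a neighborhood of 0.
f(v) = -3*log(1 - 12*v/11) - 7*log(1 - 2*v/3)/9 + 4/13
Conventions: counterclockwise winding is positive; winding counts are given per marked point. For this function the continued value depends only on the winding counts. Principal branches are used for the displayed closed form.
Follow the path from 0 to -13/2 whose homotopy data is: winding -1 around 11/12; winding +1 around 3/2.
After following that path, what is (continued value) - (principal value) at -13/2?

Continued minus principal equals (40/9)*pi*i.

The rational part is single-valued and drops out of the difference; each branch term changes only by its own monodromy.
(-7/9)*log(1 - v/(3/2)): each positive loop around 3/2 adds 2*pi*i to the log, so winding +1 contributes (-7/9)*(1)*2*pi*i = -(14/9)*pi*i.
(-3)*log(1 - v/(11/12)): each positive loop around 11/12 adds 2*pi*i to the log, so winding -1 contributes (-3)*(-1)*2*pi*i = (6)*pi*i.
Summing the contributions at v = -13/2 gives (40/9)*pi*i.


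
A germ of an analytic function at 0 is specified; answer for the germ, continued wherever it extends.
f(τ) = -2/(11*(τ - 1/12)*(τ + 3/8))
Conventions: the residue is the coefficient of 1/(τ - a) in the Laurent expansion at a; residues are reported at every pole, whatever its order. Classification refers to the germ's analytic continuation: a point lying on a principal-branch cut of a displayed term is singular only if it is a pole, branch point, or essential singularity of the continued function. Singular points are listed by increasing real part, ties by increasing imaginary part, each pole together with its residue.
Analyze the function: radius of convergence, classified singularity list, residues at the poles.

Denominator factor (τ - 1/12): pole of order 1 at 1/12, modulus 1/12.
Denominator factor (τ + 3/8): pole of order 1 at -3/8, modulus 3/8.
The radius of convergence is the smallest modulus among the singular points: 1/12.
At the order-1 pole -3/8 set g(τ) = (τ - (-3/8))*f(τ) = -2/(11*(τ - 1/12)).
Simple pole: residue = g(a) at a = -3/8, which is 48/121.
At the order-1 pole 1/12 set g(τ) = (τ - (1/12))*f(τ) = -2/(11*(τ + 3/8)).
Simple pole: residue = g(a) at a = 1/12, which is -48/121.
List the singular points by increasing real part (a conjugate pair: the negative imaginary part first).

Radius of convergence at 0: 1/12.
At -3/8: a pole of order 1; residue 48/121.
At 1/12: a pole of order 1; residue -48/121.


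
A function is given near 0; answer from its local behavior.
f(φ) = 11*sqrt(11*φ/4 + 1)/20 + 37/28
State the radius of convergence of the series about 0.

Branch term (11/20)*sqrt(1 - φ/(-4/11)): its argument vanishes at φ = -4/11, a square-root branch point, modulus 4/11.
The radius of convergence is the smallest modulus among the singular points: 4/11.

The radius of convergence is 4/11.


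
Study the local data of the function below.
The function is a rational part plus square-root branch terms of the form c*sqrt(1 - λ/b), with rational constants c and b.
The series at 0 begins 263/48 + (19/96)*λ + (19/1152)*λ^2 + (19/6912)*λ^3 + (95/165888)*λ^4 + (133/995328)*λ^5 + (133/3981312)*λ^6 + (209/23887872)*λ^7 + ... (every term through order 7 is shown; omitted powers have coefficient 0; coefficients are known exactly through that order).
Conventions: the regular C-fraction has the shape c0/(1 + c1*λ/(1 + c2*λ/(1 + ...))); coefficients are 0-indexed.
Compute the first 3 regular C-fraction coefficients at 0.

The regular C-fraction coefficients are [263/48, -19/526, -149/3156].

Taylor coefficients (read off): a_0 = 263/48, a_1 = 19/96, a_2 = 19/1152.
c0 = a_0 = 263/48. Peel one level at a time: if S = 1 + c*λ/S' with S'(0) = 1, then c is the λ-coefficient of S and S' = c*λ/(S - 1).
S_1 = c0/f = 1 + (-19/526)*λ + (-2831/1660056)*λ^2 + ...; c1 = -19/526.
S_2 = c1*λ/(S_1 - 1) = 1 + (-149/3156)*λ + ...; c2 = -149/3156.


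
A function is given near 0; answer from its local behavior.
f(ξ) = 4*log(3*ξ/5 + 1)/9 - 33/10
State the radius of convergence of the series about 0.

The radius of convergence is 5/3.

Branch term (4/9)*log(1 - ξ/(-5/3)): its argument vanishes at ξ = -5/3, a logarithmic branch point, modulus 5/3.
The radius of convergence is the smallest modulus among the singular points: 5/3.


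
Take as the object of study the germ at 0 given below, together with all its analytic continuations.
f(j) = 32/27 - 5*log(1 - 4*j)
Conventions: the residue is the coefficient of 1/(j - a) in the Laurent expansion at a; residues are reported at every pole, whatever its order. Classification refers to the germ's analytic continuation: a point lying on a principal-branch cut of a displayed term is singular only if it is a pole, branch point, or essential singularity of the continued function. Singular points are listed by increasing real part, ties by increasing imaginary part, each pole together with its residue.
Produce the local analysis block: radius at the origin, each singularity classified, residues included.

Branch term (-5)*log(1 - j/(1/4)): its argument vanishes at j = 1/4, a logarithmic branch point, modulus 1/4.
The radius of convergence is the smallest modulus among the singular points: 1/4.

Radius of convergence at 0: 1/4.
At 1/4: a logarithmic branch point.


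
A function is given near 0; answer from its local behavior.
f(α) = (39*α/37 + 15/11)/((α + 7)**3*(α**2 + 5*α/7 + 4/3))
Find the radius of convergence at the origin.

The radius of convergence is (2/3)*sqrt(3).

Denominator factor (α**2 + 5*α/7 + 4/3): discriminant -709/147, complex-conjugate roots (-5/14) + ((1/42)*sqrt(2127))*i and (-5/14) - ((1/42)*sqrt(2127))*i; poles of order 1, moduli (2/3)*sqrt(3) and (2/3)*sqrt(3).
Denominator factor (α + 7)^3: pole of order 3 at -7, modulus 7.
The radius of convergence is the smallest modulus among the singular points: (2/3)*sqrt(3).


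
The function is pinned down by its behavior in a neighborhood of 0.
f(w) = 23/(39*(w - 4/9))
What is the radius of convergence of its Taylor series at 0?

The radius of convergence is 4/9.

Denominator factor (w - 4/9): pole of order 1 at 4/9, modulus 4/9.
The radius of convergence is the smallest modulus among the singular points: 4/9.


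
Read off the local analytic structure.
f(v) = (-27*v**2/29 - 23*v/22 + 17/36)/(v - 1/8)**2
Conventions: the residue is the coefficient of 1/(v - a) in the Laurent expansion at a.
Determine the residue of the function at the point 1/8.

The residue is -1631/1276.

At the order-2 pole 1/8 set g(v) = (v - (1/8))^2*f(v) = -27*v**2/29 - 23*v/22 + 17/36.
Order-2 pole: residue = g'(a); g'(1/8) = -1631/1276, so the residue is -1631/1276.


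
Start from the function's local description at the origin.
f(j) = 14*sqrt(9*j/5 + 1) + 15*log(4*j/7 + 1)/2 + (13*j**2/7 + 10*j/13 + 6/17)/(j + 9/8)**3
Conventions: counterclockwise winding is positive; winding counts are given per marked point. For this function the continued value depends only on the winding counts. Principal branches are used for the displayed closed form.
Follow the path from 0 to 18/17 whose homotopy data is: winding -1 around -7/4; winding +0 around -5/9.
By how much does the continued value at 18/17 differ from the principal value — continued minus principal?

Continued minus principal equals -(15)*pi*i.

The rational part is single-valued and drops out of the difference; each branch term changes only by its own monodromy.
(14)*sqrt(1 - j/(-5/9)): winding +0 is even, the square root returns to the same sheet, contribution 0.
(15/2)*log(1 - j/(-7/4)): each positive loop around -7/4 adds 2*pi*i to the log, so winding -1 contributes (15/2)*(-1)*2*pi*i = -(15)*pi*i.
Summing the contributions at j = 18/17 gives -(15)*pi*i.


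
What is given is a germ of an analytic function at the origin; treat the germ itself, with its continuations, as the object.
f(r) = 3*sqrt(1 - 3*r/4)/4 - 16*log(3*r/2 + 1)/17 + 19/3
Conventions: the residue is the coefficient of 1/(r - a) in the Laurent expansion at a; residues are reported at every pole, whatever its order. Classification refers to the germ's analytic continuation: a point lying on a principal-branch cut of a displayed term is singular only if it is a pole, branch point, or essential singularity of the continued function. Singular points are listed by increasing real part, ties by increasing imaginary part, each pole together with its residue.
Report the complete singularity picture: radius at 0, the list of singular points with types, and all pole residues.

Radius of convergence at 0: 2/3.
At -2/3: a logarithmic branch point.
At 4/3: an algebraic (square-root) branch point.

Branch term (3/4)*sqrt(1 - r/(4/3)): its argument vanishes at r = 4/3, a square-root branch point, modulus 4/3.
Branch term (-16/17)*log(1 - r/(-2/3)): its argument vanishes at r = -2/3, a logarithmic branch point, modulus 2/3.
The radius of convergence is the smallest modulus among the singular points: 2/3.
List the singular points by increasing real part (a conjugate pair: the negative imaginary part first).


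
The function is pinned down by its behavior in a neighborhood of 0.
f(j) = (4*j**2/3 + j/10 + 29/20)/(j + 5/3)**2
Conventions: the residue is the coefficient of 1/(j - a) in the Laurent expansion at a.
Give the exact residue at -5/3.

The residue is -391/90.

At the order-2 pole -5/3 set g(j) = (j - (-5/3))^2*f(j) = 4*j**2/3 + j/10 + 29/20.
Order-2 pole: residue = g'(a); g'(-5/3) = -391/90, so the residue is -391/90.


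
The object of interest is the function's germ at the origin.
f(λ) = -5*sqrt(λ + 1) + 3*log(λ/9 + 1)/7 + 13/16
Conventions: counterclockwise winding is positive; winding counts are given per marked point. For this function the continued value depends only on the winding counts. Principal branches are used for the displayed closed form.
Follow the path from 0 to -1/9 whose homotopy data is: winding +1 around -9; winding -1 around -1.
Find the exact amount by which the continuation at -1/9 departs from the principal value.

The rational part is single-valued and drops out of the difference; each branch term changes only by its own monodromy.
(-5)*sqrt(1 - λ/(-1)): winding -1 is odd, the square root flips sign, contributing -2*(-5)*sqrt(1 - (-1/9)/(-1)) = -2*(-5)*sqrt(8/9) = (20/3)*sqrt(2).
(3/7)*log(1 - λ/(-9)): each positive loop around -9 adds 2*pi*i to the log, so winding +1 contributes (3/7)*(1)*2*pi*i = (6/7)*pi*i.
Summing the contributions at λ = -1/9 gives ((20/3)*sqrt(2)) + ((6/7)*pi)*i.

Continued minus principal equals ((20/3)*sqrt(2)) + ((6/7)*pi)*i.


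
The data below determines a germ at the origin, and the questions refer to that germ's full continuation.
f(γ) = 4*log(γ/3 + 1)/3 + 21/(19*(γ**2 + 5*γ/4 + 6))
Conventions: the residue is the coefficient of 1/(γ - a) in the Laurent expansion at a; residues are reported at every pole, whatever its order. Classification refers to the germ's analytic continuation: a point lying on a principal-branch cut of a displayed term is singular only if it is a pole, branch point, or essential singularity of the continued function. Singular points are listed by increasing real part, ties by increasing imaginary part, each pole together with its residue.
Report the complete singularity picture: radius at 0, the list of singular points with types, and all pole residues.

Radius of convergence at 0: sqrt(6).
At -3: a logarithmic branch point.
At (-5/8) - ((1/8)*sqrt(359))*i: a pole of order 1; residue ((84/6821)*sqrt(359))*i.
At (-5/8) + ((1/8)*sqrt(359))*i: a pole of order 1; residue -((84/6821)*sqrt(359))*i.

Denominator factor (γ**2 + 5*γ/4 + 6): discriminant -359/16, complex-conjugate roots (-5/8) + ((1/8)*sqrt(359))*i and (-5/8) - ((1/8)*sqrt(359))*i; poles of order 1, moduli sqrt(6) and sqrt(6).
Branch term (4/3)*log(1 - γ/(-3)): its argument vanishes at γ = -3, a logarithmic branch point, modulus 3.
The radius of convergence is the smallest modulus among the singular points: sqrt(6).
The branch term is analytic at (-5/8) - ((1/8)*sqrt(359))*i and contributes nothing to the residue; only the rational part matters.
The factor γ**2 + 5*γ/4 + 6 splits as (γ - a)(γ - a') with a = (-5/8) - ((1/8)*sqrt(359))*i, a' = (-5/8) + ((1/8)*sqrt(359))*i. At the order-1 pole a set g(γ) = (γ - a)*(rational part) = [21/19] / (γ - a').
Simple pole: residue = g(a) at a = (-5/8) - ((1/8)*sqrt(359))*i, which is ((84/6821)*sqrt(359))*i.
The branch term is analytic at (-5/8) + ((1/8)*sqrt(359))*i and contributes nothing to the residue; only the rational part matters.
The factor γ**2 + 5*γ/4 + 6 splits as (γ - a)(γ - a') with a = (-5/8) + ((1/8)*sqrt(359))*i, a' = (-5/8) - ((1/8)*sqrt(359))*i. At the order-1 pole a set g(γ) = (γ - a)*(rational part) = [21/19] / (γ - a').
Simple pole: residue = g(a) at a = (-5/8) + ((1/8)*sqrt(359))*i, which is -((84/6821)*sqrt(359))*i.
List the singular points by increasing real part (a conjugate pair: the negative imaginary part first).


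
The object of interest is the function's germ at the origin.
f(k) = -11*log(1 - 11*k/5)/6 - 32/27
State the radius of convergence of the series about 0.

Branch term (-11/6)*log(1 - k/(5/11)): its argument vanishes at k = 5/11, a logarithmic branch point, modulus 5/11.
The radius of convergence is the smallest modulus among the singular points: 5/11.

The radius of convergence is 5/11.


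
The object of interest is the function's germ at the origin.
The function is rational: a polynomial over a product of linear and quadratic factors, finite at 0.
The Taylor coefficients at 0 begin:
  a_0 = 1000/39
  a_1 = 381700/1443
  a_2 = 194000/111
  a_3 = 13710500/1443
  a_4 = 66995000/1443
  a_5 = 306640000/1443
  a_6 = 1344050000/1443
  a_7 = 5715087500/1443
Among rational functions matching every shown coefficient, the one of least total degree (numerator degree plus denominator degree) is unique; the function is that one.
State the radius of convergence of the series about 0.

No rational of total degree below 5 reproduces all 8 coefficients; solving the [1/4] Pade equations on them gives f(j) = (12*j/37 + 40/39)/(j**2 - j + 1/5)**2, whose expansion matches every shown term.
Denominator factor (j**2 - j + 1/5)^2: discriminant 1/5, real irrational roots 1/2 + (1/10)*sqrt(5) and 1/2 - (1/10)*sqrt(5); poles of order 2, moduli 1/2 + (1/10)*sqrt(5) and 1/2 - (1/10)*sqrt(5).
The radius of convergence is the smallest modulus among the singular points: 1/2 - (1/10)*sqrt(5).

The radius of convergence is 1/2 - (1/10)*sqrt(5).


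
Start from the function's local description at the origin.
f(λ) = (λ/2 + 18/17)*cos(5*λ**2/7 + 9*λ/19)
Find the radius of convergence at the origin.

The factor cos(5*λ**2/7 + 9*λ/19) is entire and contributes no finite singular point.
The polynomial part has no poles.
No finite singular points: the Taylor series at 0 converges everywhere.

The radius of convergence is infinite.


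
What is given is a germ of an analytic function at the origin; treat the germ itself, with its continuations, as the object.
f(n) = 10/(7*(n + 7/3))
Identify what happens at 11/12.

Denominator factors: n + 7/3 = 13/4 at n = 11/12 — none vanishes.
So the germ continues analytically to 11/12.

The point is a regular point.


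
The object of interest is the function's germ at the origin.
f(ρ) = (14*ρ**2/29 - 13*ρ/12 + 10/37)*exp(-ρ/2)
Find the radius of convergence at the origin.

The radius of convergence is infinite.

The factor exp(-ρ/2) is entire and contributes no finite singular point.
The polynomial part has no poles.
No finite singular points: the Taylor series at 0 converges everywhere.


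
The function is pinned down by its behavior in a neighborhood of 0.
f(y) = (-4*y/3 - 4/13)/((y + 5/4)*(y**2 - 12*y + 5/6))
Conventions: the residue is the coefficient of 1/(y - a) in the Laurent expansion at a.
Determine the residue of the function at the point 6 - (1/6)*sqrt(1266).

The residue is -424/10855 + (12488/6871215)*sqrt(1266).

The factor y**2 - 12*y + 5/6 splits as (y - a)(y - a') with a = 6 - (1/6)*sqrt(1266), a' = 6 + (1/6)*sqrt(1266). At the order-1 pole a set g(y) = (y - a)*f(y) = [(-4*y/3 - 4/13)/(y + 5/4)] / (y - a').
Simple pole: residue = g(a) at a = 6 - (1/6)*sqrt(1266), which is -424/10855 + (12488/6871215)*sqrt(1266).


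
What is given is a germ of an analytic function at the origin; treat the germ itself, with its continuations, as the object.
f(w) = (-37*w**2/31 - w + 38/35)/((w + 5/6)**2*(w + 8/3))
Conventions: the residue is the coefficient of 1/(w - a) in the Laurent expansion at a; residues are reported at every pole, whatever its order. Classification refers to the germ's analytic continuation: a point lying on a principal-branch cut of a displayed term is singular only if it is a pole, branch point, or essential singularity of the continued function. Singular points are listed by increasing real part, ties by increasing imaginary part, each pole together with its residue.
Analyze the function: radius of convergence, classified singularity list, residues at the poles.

Denominator factor (w + 5/6)^2: pole of order 2 at -5/6, modulus 5/6.
Denominator factor (w + 8/3): pole of order 1 at -8/3, modulus 8/3.
The radius of convergence is the smallest modulus among the singular points: 5/6.
At the order-1 pole -8/3 set g(w) = (w - (-8/3))*f(w) = (-37*w**2/31 - w + 38/35)/(w + 5/6)**2.
Simple pole: residue = g(a) at a = -8/3, which is -184952/131285.
At the order-2 pole -5/6 set g(w) = (w - (-5/6))^2*f(w) = (-37*w**2/31 - w + 38/35)/(w + 8/3).
Order-2 pole: residue = g'(a); g'(-5/6) = 28257/131285, so the residue is 28257/131285.
List the singular points by increasing real part (a conjugate pair: the negative imaginary part first).

Radius of convergence at 0: 5/6.
At -8/3: a pole of order 1; residue -184952/131285.
At -5/6: a pole of order 2; residue 28257/131285.


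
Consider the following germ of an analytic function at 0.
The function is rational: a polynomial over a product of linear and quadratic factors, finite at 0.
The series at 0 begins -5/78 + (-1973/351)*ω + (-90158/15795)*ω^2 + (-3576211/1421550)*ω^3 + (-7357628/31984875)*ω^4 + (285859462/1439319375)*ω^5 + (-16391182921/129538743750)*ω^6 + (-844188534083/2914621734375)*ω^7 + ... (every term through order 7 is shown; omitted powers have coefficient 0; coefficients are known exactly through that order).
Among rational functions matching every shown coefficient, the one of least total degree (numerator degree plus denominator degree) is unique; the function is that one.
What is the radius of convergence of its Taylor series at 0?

No rational of total degree below 4 reproduces all 8 coefficients; solving the [1/3] Pade equations on them gives f(ω) = (30*ω + 9/26)/((ω - 9/5)*(ω**2 - 7*ω/5 + 3)), whose expansion matches every shown term.
Denominator factor (ω - 9/5): pole of order 1 at 9/5, modulus 9/5.
Denominator factor (ω**2 - 7*ω/5 + 3): discriminant -251/25, complex-conjugate roots (7/10) + ((1/10)*sqrt(251))*i and (7/10) - ((1/10)*sqrt(251))*i; poles of order 1, moduli sqrt(3) and sqrt(3).
The radius of convergence is the smallest modulus among the singular points: sqrt(3).

The radius of convergence is sqrt(3).


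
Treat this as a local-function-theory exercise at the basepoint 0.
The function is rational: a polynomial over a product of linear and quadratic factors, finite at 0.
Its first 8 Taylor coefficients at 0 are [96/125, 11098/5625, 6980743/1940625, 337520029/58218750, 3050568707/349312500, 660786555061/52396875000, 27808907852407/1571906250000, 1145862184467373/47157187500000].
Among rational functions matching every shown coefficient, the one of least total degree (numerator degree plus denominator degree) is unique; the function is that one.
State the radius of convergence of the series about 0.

No rational of total degree below 5 reproduces all 8 coefficients; solving the [2/3] Pade equations on them gives f(y) = (-y**2/23 + 29*y/27 + 16/5)/((y - 5/6)**2*(y + 6)), whose expansion matches every shown term.
Denominator factor (y - 5/6)^2: pole of order 2 at 5/6, modulus 5/6.
Denominator factor (y + 6): pole of order 1 at -6, modulus 6.
The radius of convergence is the smallest modulus among the singular points: 5/6.

The radius of convergence is 5/6.


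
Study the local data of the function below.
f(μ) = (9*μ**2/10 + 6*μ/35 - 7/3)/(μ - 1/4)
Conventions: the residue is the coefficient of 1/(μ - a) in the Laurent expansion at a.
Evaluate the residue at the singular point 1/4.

At the order-1 pole 1/4 set g(μ) = (μ - (1/4))*f(μ) = 9*μ**2/10 + 6*μ/35 - 7/3.
Simple pole: residue = g(a) at a = 1/4, which is -7507/3360.

The residue is -7507/3360.


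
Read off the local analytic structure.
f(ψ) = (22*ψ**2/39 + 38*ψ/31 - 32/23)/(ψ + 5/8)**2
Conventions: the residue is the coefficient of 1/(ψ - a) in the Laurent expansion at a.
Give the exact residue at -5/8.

The residue is 1259/2418.

At the order-2 pole -5/8 set g(ψ) = (ψ - (-5/8))^2*f(ψ) = 22*ψ**2/39 + 38*ψ/31 - 32/23.
Order-2 pole: residue = g'(a); g'(-5/8) = 1259/2418, so the residue is 1259/2418.


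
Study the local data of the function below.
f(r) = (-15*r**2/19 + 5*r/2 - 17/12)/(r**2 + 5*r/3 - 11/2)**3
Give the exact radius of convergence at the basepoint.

Denominator factor (r**2 + 5*r/3 - 11/2)^3: discriminant 223/9, real irrational roots -5/6 + (1/6)*sqrt(223) and -5/6 - (1/6)*sqrt(223); poles of order 3, moduli -5/6 + (1/6)*sqrt(223) and 5/6 + (1/6)*sqrt(223).
The radius of convergence is the smallest modulus among the singular points: -5/6 + (1/6)*sqrt(223).

The radius of convergence is -5/6 + (1/6)*sqrt(223).


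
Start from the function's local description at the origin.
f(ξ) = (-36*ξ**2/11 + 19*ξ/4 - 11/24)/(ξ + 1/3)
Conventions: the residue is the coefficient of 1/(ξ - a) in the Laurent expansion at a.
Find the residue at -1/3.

At the order-1 pole -1/3 set g(ξ) = (ξ - (-1/3))*f(ξ) = -36*ξ**2/11 + 19*ξ/4 - 11/24.
Simple pole: residue = g(a) at a = -1/3, which is -635/264.

The residue is -635/264.


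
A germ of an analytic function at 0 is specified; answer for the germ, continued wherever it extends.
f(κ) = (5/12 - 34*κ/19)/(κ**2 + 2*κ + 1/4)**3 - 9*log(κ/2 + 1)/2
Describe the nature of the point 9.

The point is a regular point.

Denominator factors: κ**2 + 2*κ + 1/4 = 397/4 at κ = 9 — none vanishes.
Branch term log(1 - κ/(-2)): argument at 9 is 11/2, nonzero, so 9 is not its branch point (a point on a principal cut is still regular for the continued germ).
So the germ continues analytically to 9.


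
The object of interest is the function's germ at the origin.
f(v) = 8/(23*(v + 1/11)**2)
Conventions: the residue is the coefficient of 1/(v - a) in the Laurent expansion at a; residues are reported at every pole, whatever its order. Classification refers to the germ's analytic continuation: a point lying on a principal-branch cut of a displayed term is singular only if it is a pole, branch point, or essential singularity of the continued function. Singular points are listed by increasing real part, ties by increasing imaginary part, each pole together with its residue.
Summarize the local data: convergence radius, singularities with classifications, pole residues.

Denominator factor (v + 1/11)^2: pole of order 2 at -1/11, modulus 1/11.
The radius of convergence is the smallest modulus among the singular points: 1/11.
At the order-2 pole -1/11 set g(v) = (v - (-1/11))^2*f(v) = 8/23.
Order-2 pole: residue = g'(a); g'(-1/11) = 0, so the residue is 0.

Radius of convergence at 0: 1/11.
At -1/11: a pole of order 2; residue 0.


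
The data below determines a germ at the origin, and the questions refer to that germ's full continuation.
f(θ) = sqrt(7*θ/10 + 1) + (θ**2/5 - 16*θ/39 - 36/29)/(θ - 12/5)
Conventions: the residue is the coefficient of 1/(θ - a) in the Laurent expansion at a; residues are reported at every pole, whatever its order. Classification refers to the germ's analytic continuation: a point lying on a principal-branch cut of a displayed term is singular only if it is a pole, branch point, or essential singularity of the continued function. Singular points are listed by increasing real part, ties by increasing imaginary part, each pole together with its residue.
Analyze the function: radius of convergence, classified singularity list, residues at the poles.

Denominator factor (θ - 12/5): pole of order 1 at 12/5, modulus 12/5.
Branch term (1)*sqrt(1 - θ/(-10/7)): its argument vanishes at θ = -10/7, a square-root branch point, modulus 10/7.
The radius of convergence is the smallest modulus among the singular points: 10/7.
The branch term is analytic at 12/5 and contributes nothing to the residue; only the rational part matters.
At the order-1 pole 12/5 set g(θ) = (θ - (12/5))*(rational part) = θ**2/5 - 16*θ/39 - 36/29.
Simple pole: residue = g(a) at a = 12/5, which is -50612/47125.
List the singular points by increasing real part (a conjugate pair: the negative imaginary part first).

Radius of convergence at 0: 10/7.
At -10/7: an algebraic (square-root) branch point.
At 12/5: a pole of order 1; residue -50612/47125.


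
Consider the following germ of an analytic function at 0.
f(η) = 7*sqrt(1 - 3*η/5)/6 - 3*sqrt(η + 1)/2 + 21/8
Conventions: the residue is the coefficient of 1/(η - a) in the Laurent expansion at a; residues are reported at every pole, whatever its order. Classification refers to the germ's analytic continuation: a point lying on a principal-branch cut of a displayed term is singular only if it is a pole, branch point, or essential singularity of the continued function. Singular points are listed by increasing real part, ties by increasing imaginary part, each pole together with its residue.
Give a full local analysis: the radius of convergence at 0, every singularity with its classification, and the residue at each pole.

Branch term (-3/2)*sqrt(1 - η/(-1)): its argument vanishes at η = -1, a square-root branch point, modulus 1.
Branch term (7/6)*sqrt(1 - η/(5/3)): its argument vanishes at η = 5/3, a square-root branch point, modulus 5/3.
The radius of convergence is the smallest modulus among the singular points: 1.
List the singular points by increasing real part (a conjugate pair: the negative imaginary part first).

Radius of convergence at 0: 1.
At -1: an algebraic (square-root) branch point.
At 5/3: an algebraic (square-root) branch point.


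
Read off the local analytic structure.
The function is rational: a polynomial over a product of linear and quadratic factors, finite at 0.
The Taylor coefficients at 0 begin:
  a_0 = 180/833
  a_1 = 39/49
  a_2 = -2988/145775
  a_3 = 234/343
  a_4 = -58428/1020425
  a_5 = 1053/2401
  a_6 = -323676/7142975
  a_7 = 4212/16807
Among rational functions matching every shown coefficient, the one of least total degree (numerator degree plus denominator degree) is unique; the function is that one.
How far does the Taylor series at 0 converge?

No rational of total degree below 6 reproduces all 8 coefficients; solving the [2/4] Pade equations on them gives f(φ) = (-28*φ**2/25 + 13*φ/3 + 20/17)/(φ**2 - 7/3)**2, whose expansion matches every shown term.
Denominator factor (φ**2 - 7/3)^2: discriminant 28/3, real irrational roots (1/3)*sqrt(21) and -(1/3)*sqrt(21); poles of order 2, moduli (1/3)*sqrt(21) and (1/3)*sqrt(21).
The radius of convergence is the smallest modulus among the singular points: (1/3)*sqrt(21).

The radius of convergence is (1/3)*sqrt(21).


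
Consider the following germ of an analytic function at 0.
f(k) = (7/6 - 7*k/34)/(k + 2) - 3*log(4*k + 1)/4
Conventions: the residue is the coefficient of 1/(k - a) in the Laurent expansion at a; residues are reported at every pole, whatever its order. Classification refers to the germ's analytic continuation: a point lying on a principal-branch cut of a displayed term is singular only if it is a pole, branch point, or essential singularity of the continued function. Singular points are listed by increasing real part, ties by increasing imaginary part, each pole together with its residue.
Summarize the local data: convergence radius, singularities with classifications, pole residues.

Radius of convergence at 0: 1/4.
At -2: a pole of order 1; residue 161/102.
At -1/4: a logarithmic branch point.

Denominator factor (k + 2): pole of order 1 at -2, modulus 2.
Branch term (-3/4)*log(1 - k/(-1/4)): its argument vanishes at k = -1/4, a logarithmic branch point, modulus 1/4.
The radius of convergence is the smallest modulus among the singular points: 1/4.
The branch term is analytic at -2 and contributes nothing to the residue; only the rational part matters.
At the order-1 pole -2 set g(k) = (k - (-2))*(rational part) = 7/6 - 7*k/34.
Simple pole: residue = g(a) at a = -2, which is 161/102.
List the singular points by increasing real part (a conjugate pair: the negative imaginary part first).


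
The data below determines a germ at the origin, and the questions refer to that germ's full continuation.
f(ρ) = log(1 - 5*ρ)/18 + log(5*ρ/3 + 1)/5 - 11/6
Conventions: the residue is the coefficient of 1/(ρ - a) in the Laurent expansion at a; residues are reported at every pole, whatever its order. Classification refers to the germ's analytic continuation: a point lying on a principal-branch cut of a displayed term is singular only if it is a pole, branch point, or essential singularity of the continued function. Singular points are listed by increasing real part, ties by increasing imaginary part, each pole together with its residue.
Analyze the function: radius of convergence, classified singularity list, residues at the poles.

Branch term (1/5)*log(1 - ρ/(-3/5)): its argument vanishes at ρ = -3/5, a logarithmic branch point, modulus 3/5.
Branch term (1/18)*log(1 - ρ/(1/5)): its argument vanishes at ρ = 1/5, a logarithmic branch point, modulus 1/5.
The radius of convergence is the smallest modulus among the singular points: 1/5.
List the singular points by increasing real part (a conjugate pair: the negative imaginary part first).

Radius of convergence at 0: 1/5.
At -3/5: a logarithmic branch point.
At 1/5: a logarithmic branch point.


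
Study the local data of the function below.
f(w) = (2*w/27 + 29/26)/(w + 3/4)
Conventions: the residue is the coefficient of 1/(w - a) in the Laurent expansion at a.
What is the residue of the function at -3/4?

At the order-1 pole -3/4 set g(w) = (w - (-3/4))*f(w) = 2*w/27 + 29/26.
Simple pole: residue = g(a) at a = -3/4, which is 124/117.

The residue is 124/117.


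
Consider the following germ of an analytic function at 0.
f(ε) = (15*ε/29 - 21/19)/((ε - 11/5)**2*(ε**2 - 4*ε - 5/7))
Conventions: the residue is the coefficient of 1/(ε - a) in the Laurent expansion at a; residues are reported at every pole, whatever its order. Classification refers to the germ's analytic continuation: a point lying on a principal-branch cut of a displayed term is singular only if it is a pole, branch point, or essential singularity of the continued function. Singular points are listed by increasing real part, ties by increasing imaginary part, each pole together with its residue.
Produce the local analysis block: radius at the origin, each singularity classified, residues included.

Radius of convergence at 0: -2 + (1/7)*sqrt(231).
At 2 - (1/7)*sqrt(231): a pole of order 1; residue 20509125/368687324 - (1796725/4055560564)*sqrt(231).
At 11/5: a pole of order 2; residue -20509125/184343662.
At 2 + (1/7)*sqrt(231): a pole of order 1; residue 20509125/368687324 + (1796725/4055560564)*sqrt(231).


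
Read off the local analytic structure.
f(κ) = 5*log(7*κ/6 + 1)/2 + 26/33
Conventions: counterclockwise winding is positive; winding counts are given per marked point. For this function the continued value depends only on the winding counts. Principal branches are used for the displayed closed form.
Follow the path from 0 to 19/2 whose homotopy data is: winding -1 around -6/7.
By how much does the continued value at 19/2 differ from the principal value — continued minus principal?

The rational part is single-valued and drops out of the difference; each branch term changes only by its own monodromy.
(5/2)*log(1 - κ/(-6/7)): each positive loop around -6/7 adds 2*pi*i to the log, so winding -1 contributes (5/2)*(-1)*2*pi*i = -(5)*pi*i.
Summing the contributions at κ = 19/2 gives -(5)*pi*i.

Continued minus principal equals -(5)*pi*i.


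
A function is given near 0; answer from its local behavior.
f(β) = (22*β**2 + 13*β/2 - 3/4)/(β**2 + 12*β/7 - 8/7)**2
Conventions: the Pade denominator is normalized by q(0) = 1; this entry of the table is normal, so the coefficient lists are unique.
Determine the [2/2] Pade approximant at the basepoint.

The Pade approximant has numerator coefficients [-147/256, 38642233/7636992, 730817801/45821952]; denominator coefficients [1, -281473/89496, 221215/178992].

Taylor coefficients needed (expand at 0): a_0 = -147/256, a_1 = 833/256, a_2 = 13769/512, a_3 = 164983/2048, a_4 = 3606547/16384.
Write the denominator as Q(β) = 1 + q1*β + q2*β^2. Requiring Q*f - P = O(β^5) with deg P <= 2 kills the coefficients of β^3..β^4 in Q*f:
  β^3: a_3 + q1*a_2 + q2*a_1 = 0, i.e. 164983/2048 + (13769/512)*q1 + (833/256)*q2 = 0.
  β^4: a_4 + q1*a_3 + q2*a_2 = 0, i.e. 3606547/16384 + (164983/2048)*q1 + (13769/512)*q2 = 0.
Solving this linear system: q1 = -281473/89496, q2 = 221215/178992.
The numerator is Q*f truncated at degree 2: P0 = a_0 = -147/256; P1 = a_1 + q1*a_0 = 38642233/7636992; P2 = a_2 + q1*a_1 + q2*a_0 = 730817801/45821952.


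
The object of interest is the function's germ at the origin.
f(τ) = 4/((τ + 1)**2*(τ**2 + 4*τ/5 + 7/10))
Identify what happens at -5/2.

Denominator factors: τ**2 + 4*τ/5 + 7/10 = 99/20 at τ = -5/2; τ + 1 = -3/2 at τ = -5/2 — none vanishes.
So the germ continues analytically to -5/2.

The point is a regular point.


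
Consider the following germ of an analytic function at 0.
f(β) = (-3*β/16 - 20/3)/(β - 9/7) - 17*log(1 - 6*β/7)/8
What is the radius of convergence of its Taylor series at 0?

The radius of convergence is 7/6.

Denominator factor (β - 9/7): pole of order 1 at 9/7, modulus 9/7.
Branch term (-17/8)*log(1 - β/(7/6)): its argument vanishes at β = 7/6, a logarithmic branch point, modulus 7/6.
The radius of convergence is the smallest modulus among the singular points: 7/6.


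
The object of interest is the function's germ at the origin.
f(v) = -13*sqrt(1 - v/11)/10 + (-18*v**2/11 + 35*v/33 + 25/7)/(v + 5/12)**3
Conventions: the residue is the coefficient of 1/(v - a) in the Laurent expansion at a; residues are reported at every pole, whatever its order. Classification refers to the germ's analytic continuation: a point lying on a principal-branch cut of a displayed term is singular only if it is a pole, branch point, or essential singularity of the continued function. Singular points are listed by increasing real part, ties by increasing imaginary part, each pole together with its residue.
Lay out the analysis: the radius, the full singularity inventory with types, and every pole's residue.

Radius of convergence at 0: 5/12.
At -5/12: a pole of order 3; residue -18/11.
At 11: an algebraic (square-root) branch point.

Denominator factor (v + 5/12)^3: pole of order 3 at -5/12, modulus 5/12.
Branch term (-13/10)*sqrt(1 - v/(11)): its argument vanishes at v = 11, a square-root branch point, modulus 11.
The radius of convergence is the smallest modulus among the singular points: 5/12.
The branch term is analytic at -5/12 and contributes nothing to the residue; only the rational part matters.
At the order-3 pole -5/12 set g(v) = (v - (-5/12))^3*(rational part) = -18*v**2/11 + 35*v/33 + 25/7.
Order-3 pole: residue = g''(a)/2; g''(-5/12) = -36/11, so the residue is -18/11.
List the singular points by increasing real part (a conjugate pair: the negative imaginary part first).


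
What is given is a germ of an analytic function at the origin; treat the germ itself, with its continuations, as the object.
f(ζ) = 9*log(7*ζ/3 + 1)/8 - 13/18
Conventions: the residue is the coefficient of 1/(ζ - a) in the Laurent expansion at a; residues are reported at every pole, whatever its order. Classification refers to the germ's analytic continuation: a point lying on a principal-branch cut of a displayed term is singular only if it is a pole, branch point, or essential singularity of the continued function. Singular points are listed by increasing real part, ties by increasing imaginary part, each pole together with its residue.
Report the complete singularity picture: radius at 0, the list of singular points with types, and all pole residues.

Radius of convergence at 0: 3/7.
At -3/7: a logarithmic branch point.

Branch term (9/8)*log(1 - ζ/(-3/7)): its argument vanishes at ζ = -3/7, a logarithmic branch point, modulus 3/7.
The radius of convergence is the smallest modulus among the singular points: 3/7.
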